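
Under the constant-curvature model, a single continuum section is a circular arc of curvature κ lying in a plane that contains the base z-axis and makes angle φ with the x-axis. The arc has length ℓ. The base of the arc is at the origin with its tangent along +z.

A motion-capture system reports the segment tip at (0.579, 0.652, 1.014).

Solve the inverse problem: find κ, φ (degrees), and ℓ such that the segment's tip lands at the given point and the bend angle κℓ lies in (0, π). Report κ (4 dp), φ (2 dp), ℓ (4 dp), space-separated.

ρ = √(x²+y²) = √(0.579² + 0.652²) = 0.87198
φ = atan2(y, x) mod 360° = atan2(0.652, 0.579) = 48.3937°
|p|² = ρ² + z² = 0.87198² + 1.014² = 1.78854
κ = 2ρ / |p|² = 2×0.87198 / 1.78854 = 0.97507
θ = 2·atan2(ρ, z) = 2·atan2(0.87198, 1.014) = 1.42047 rad
ℓ = θ/κ = 1.42047/0.97507 = 1.45679

0.9751 48.39 1.4568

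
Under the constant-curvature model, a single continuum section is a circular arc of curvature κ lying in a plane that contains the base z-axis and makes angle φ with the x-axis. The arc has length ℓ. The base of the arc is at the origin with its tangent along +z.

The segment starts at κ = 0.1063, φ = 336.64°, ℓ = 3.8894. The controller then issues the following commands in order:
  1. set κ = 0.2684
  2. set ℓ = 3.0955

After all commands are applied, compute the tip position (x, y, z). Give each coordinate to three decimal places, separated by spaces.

initial: κ=0.1063, φ=336.64°, ℓ=3.8894
cmd 1: set κ=0.2684 → (κ,φ,ℓ)=(0.2684,336.64°,3.8894) → tip=(1.7005,-0.7345,3.2205)
cmd 2: set ℓ=3.0955 → (κ,φ,ℓ)=(0.2684,336.64°,3.0955) → tip=(1.1142,-0.4812,2.7515)

1.114 -0.481 2.751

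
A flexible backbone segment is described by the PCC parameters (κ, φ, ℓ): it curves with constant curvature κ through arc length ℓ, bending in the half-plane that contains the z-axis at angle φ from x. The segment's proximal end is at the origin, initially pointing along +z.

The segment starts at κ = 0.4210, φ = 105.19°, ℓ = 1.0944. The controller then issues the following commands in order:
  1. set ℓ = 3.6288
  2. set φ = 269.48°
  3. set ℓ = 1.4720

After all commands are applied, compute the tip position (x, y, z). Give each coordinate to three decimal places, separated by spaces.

-0.004 -0.442 1.380

initial: κ=0.4210, φ=105.19°, ℓ=1.0944
cmd 1: set ℓ=3.6288 → (κ,φ,ℓ)=(0.4210,105.19°,3.6288) → tip=(-0.5956,2.1936,2.3731)
cmd 2: set φ=269.48° → (κ,φ,ℓ)=(0.4210,269.48°,3.6288) → tip=(-0.0206,-2.2729,2.3731)
cmd 3: set ℓ=1.4720 → (κ,φ,ℓ)=(0.4210,269.48°,1.4720) → tip=(-0.0040,-0.4417,1.3796)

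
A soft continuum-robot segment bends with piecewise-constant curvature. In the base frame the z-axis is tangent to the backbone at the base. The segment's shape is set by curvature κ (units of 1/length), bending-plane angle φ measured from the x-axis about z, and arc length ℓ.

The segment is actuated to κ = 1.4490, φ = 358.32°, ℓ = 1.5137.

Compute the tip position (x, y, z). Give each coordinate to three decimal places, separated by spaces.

θ = κ·ℓ = 1.4490 × 1.5137 = 2.19335 rad
ρ = (1 − cos θ)/κ = (1 − -0.58311)/1.4490 = 1.09256
z = sin θ / κ = 0.81239/1.4490 = 0.56066
x = ρ cos φ = 1.09256 × cos(358.32°) = 1.09209
y = ρ sin φ = 1.09256 × sin(358.32°) = -0.03203

1.092 -0.032 0.561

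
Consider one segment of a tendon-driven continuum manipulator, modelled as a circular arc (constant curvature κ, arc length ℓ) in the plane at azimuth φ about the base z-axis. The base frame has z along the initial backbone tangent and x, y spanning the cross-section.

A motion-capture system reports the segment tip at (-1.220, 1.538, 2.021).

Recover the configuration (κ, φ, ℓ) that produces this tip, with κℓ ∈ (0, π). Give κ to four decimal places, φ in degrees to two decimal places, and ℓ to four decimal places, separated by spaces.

ρ = √(x²+y²) = √(-1.220² + 1.538²) = 1.96312
φ = atan2(y, x) mod 360° = atan2(1.538, -1.220) = 128.4228°
|p|² = ρ² + z² = 1.96312² + 2.021² = 7.93828
κ = 2ρ / |p|² = 2×1.96312 / 7.93828 = 0.49460
θ = 2·atan2(ρ, z) = 2·atan2(1.96312, 2.021) = 1.54174 rad
ℓ = θ/κ = 1.54174/0.49460 = 3.11718

0.4946 128.42 3.1172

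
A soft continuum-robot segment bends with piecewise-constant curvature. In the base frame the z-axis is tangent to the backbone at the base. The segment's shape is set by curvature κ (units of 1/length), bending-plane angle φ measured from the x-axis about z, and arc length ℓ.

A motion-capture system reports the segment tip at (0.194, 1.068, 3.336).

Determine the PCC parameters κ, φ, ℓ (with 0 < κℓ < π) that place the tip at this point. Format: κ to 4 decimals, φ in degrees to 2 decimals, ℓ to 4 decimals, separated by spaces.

ρ = √(x²+y²) = √(0.194² + 1.068²) = 1.08548
φ = atan2(y, x) mod 360° = atan2(1.068, 0.194) = 79.7046°
|p|² = ρ² + z² = 1.08548² + 3.336² = 12.30716
κ = 2ρ / |p|² = 2×1.08548 / 12.30716 = 0.17640
θ = 2·atan2(ρ, z) = 2·atan2(1.08548, 3.336) = 0.62916 rad
ℓ = θ/κ = 0.62916/0.17640 = 3.56669

0.1764 79.70 3.5667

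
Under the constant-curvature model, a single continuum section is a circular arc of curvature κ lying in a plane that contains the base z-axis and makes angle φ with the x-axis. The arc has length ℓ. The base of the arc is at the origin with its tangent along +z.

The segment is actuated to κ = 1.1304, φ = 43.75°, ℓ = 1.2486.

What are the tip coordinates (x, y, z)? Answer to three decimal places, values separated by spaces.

0.538 0.515 0.873

θ = κ·ℓ = 1.1304 × 1.2486 = 1.41142 rad
ρ = (1 − cos θ)/κ = (1 − 0.15870)/1.1304 = 0.74425
z = sin θ / κ = 0.98733/1.1304 = 0.87343
x = ρ cos φ = 0.74425 × cos(43.75°) = 0.53762
y = ρ sin φ = 0.74425 × sin(43.75°) = 0.51466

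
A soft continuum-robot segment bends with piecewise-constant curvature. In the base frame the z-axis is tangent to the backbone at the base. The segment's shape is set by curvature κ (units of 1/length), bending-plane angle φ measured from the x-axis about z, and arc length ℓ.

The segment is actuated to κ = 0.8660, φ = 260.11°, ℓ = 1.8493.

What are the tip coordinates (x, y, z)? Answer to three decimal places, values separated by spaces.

θ = κ·ℓ = 0.8660 × 1.8493 = 1.60149 rad
ρ = (1 − cos θ)/κ = (1 − -0.03069)/0.8660 = 1.19018
z = sin θ / κ = 0.99953/0.8660 = 1.15419
x = ρ cos φ = 1.19018 × cos(260.11°) = -0.20442
y = ρ sin φ = 1.19018 × sin(260.11°) = -1.17249

-0.204 -1.172 1.154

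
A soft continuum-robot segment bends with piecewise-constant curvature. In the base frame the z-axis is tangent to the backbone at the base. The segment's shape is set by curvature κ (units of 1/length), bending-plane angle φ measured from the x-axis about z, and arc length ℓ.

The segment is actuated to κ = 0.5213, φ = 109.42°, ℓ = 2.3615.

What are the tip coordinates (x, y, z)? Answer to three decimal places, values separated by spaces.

θ = κ·ℓ = 0.5213 × 2.3615 = 1.23105 rad
ρ = (1 − cos θ)/κ = (1 − 0.33325)/0.5213 = 1.27902
z = sin θ / κ = 0.94284/0.5213 = 1.80863
x = ρ cos φ = 1.27902 × cos(109.42°) = -0.42526
y = ρ sin φ = 1.27902 × sin(109.42°) = 1.20625

-0.425 1.206 1.809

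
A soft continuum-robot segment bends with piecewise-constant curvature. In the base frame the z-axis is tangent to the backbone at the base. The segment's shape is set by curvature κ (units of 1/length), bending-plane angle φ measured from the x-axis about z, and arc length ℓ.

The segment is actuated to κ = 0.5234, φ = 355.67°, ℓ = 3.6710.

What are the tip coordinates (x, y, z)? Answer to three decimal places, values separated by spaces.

2.559 -0.194 1.794

θ = κ·ℓ = 0.5234 × 3.6710 = 1.92140 rad
ρ = (1 − cos θ)/κ = (1 − -0.34347)/0.5234 = 2.56681
z = sin θ / κ = 0.93917/0.5234 = 1.79435
x = ρ cos φ = 2.56681 × cos(355.67°) = 2.55948
y = ρ sin φ = 2.56681 × sin(355.67°) = -0.19380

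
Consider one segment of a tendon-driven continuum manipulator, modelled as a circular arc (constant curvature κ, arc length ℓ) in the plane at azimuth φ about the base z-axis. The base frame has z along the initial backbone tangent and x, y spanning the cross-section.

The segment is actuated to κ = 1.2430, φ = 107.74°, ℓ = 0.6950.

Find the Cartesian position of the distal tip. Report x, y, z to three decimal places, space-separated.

θ = κ·ℓ = 1.2430 × 0.6950 = 0.86389 rad
ρ = (1 − cos θ)/κ = (1 − 0.64949)/1.2430 = 0.28199
z = sin θ / κ = 0.76037/1.2430 = 0.61172
x = ρ cos φ = 0.28199 × cos(107.74°) = -0.08592
y = ρ sin φ = 0.28199 × sin(107.74°) = 0.26858

-0.086 0.269 0.612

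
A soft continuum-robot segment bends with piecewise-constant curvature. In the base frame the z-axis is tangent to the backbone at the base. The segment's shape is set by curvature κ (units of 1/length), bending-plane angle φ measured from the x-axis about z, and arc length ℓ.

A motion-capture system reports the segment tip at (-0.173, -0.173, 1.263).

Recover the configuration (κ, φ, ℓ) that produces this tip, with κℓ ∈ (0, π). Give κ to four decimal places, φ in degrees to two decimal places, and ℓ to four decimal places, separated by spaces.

0.2957 225.00 1.2944

ρ = √(x²+y²) = √(-0.173² + -0.173²) = 0.24466
φ = atan2(y, x) mod 360° = atan2(-0.173, -0.173) = 225.0000°
|p|² = ρ² + z² = 0.24466² + 1.263² = 1.65503
κ = 2ρ / |p|² = 2×0.24466 / 1.65503 = 0.29566
θ = 2·atan2(ρ, z) = 2·atan2(0.24466, 1.263) = 0.38269 rad
ℓ = θ/κ = 0.38269/0.29566 = 1.29436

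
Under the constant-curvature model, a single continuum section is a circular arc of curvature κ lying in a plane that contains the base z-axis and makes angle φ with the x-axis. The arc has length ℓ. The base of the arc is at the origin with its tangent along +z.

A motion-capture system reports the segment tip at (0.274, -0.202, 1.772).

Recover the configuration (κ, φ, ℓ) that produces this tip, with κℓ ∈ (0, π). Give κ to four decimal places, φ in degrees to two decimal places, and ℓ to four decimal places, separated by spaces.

ρ = √(x²+y²) = √(0.274² + -0.202²) = 0.34041
φ = atan2(y, x) mod 360° = atan2(-0.202, 0.274) = 323.6014°
|p|² = ρ² + z² = 0.34041² + 1.772² = 3.25586
κ = 2ρ / |p|² = 2×0.34041 / 3.25586 = 0.20911
θ = 2·atan2(ρ, z) = 2·atan2(0.34041, 1.772) = 0.37959 rad
ℓ = θ/κ = 0.37959/0.20911 = 1.81528

0.2091 323.60 1.8153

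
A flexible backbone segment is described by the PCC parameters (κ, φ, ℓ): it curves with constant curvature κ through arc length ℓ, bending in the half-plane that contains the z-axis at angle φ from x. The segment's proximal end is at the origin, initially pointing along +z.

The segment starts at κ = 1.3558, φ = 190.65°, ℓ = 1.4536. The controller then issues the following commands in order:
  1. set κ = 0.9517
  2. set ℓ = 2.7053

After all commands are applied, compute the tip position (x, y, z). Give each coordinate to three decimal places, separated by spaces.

initial: κ=1.3558, φ=190.65°, ℓ=1.4536
cmd 1: set κ=0.9517 → (κ,φ,ℓ)=(0.9517,190.65°,1.4536) → tip=(-0.8403,-0.1580,1.0324)
cmd 2: set ℓ=2.7053 → (κ,φ,ℓ)=(0.9517,190.65°,2.7053) → tip=(-1.9037,-0.3580,0.5643)

-1.904 -0.358 0.564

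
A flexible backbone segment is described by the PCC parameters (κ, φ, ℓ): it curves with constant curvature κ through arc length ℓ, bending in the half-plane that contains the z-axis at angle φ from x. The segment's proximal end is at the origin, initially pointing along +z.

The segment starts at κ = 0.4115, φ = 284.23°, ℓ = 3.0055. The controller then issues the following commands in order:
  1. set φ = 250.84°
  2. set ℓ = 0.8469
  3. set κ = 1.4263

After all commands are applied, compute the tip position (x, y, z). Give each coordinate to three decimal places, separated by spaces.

initial: κ=0.4115, φ=284.23°, ℓ=3.0055
cmd 1: set φ=250.84° → (κ,φ,ℓ)=(0.4115,250.84°,3.0055) → tip=(-0.5361,-1.5429,2.2958)
cmd 2: set ℓ=0.8469 → (κ,φ,ℓ)=(0.4115,250.84°,0.8469) → tip=(-0.0479,-0.1380,0.8299)
cmd 3: set κ=1.4263 → (κ,φ,ℓ)=(1.4263,250.84°,0.8469) → tip=(-0.1484,-0.4272,0.6555)

-0.148 -0.427 0.655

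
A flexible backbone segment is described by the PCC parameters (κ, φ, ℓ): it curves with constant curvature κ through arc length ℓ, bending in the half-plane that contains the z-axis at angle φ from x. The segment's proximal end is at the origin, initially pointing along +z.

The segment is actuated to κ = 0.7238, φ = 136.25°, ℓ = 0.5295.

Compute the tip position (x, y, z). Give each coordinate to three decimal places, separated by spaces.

-0.072 0.069 0.517

θ = κ·ℓ = 0.7238 × 0.5295 = 0.38325 rad
ρ = (1 − cos θ)/κ = (1 − 0.92745)/0.7238 = 0.10023
z = sin θ / κ = 0.37394/0.7238 = 0.51663
x = ρ cos φ = 0.10023 × cos(136.25°) = -0.07240
y = ρ sin φ = 0.10023 × sin(136.25°) = 0.06931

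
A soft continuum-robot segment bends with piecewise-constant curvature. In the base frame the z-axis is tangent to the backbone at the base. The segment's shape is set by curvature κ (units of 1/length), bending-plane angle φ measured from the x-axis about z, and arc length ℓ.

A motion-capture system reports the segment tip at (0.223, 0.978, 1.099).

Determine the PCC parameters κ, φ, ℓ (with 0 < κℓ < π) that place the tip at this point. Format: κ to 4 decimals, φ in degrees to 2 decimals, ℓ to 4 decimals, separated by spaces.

ρ = √(x²+y²) = √(0.223² + 0.978²) = 1.00310
φ = atan2(y, x) mod 360° = atan2(0.978, 0.223) = 77.1552°
|p|² = ρ² + z² = 1.00310² + 1.099² = 2.21401
κ = 2ρ / |p|² = 2×1.00310 / 2.21401 = 0.90614
θ = 2·atan2(ρ, z) = 2·atan2(1.00310, 1.099) = 1.47962 rad
ℓ = θ/κ = 1.47962/0.90614 = 1.63288

0.9061 77.16 1.6329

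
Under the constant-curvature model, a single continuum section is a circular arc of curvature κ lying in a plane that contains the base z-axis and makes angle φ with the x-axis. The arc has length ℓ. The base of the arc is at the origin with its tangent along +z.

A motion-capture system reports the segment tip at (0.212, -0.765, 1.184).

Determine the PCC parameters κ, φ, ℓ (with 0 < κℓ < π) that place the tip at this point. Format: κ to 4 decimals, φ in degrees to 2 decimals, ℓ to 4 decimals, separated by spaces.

0.7813 285.49 1.5119

ρ = √(x²+y²) = √(0.212² + -0.765²) = 0.79383
φ = atan2(y, x) mod 360° = atan2(-0.765, 0.212) = 285.4893°
|p|² = ρ² + z² = 0.79383² + 1.184² = 2.03202
κ = 2ρ / |p|² = 2×0.79383 / 2.03202 = 0.78132
θ = 2·atan2(ρ, z) = 2·atan2(0.79383, 1.184) = 1.18126 rad
ℓ = θ/κ = 1.18126/0.78132 = 1.51187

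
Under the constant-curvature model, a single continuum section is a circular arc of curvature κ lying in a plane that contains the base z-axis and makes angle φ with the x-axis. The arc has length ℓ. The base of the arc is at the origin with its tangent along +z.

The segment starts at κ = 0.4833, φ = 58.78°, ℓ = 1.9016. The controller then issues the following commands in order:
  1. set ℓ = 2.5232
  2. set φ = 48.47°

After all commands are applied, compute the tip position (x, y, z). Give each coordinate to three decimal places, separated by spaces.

0.900 1.016 1.943

initial: κ=0.4833, φ=58.78°, ℓ=1.9016
cmd 1: set ℓ=2.5232 → (κ,φ,ℓ)=(0.4833,58.78°,2.5232) → tip=(0.7034,1.1605,1.9427)
cmd 2: set φ=48.47° → (κ,φ,ℓ)=(0.4833,48.47°,2.5232) → tip=(0.8997,1.0159,1.9427)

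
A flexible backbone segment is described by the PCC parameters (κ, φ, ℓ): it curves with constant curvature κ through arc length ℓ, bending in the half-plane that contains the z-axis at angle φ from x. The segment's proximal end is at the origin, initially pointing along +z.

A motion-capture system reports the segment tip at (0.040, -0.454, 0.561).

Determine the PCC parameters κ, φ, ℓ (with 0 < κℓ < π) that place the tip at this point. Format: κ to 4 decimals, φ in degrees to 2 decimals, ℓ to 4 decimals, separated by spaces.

1.7447 275.04 0.7821

ρ = √(x²+y²) = √(0.040² + -0.454²) = 0.45576
φ = atan2(y, x) mod 360° = atan2(-0.454, 0.040) = 275.0351°
|p|² = ρ² + z² = 0.45576² + 0.561² = 0.52244
κ = 2ρ / |p|² = 2×0.45576 / 0.52244 = 1.74474
θ = 2·atan2(ρ, z) = 2·atan2(0.45576, 0.561) = 1.36452 rad
ℓ = θ/κ = 1.36452/1.74474 = 0.78207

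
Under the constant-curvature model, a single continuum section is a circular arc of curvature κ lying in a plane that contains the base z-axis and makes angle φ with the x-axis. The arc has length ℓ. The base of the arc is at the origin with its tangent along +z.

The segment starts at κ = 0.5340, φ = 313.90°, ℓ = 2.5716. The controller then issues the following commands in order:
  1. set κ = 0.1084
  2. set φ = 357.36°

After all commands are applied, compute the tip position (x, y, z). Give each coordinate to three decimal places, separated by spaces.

initial: κ=0.5340, φ=313.90°, ℓ=2.5716
cmd 1: set κ=0.1084 → (κ,φ,ℓ)=(0.1084,313.90°,2.5716) → tip=(0.2469,-0.2566,2.5384)
cmd 2: set φ=357.36° → (κ,φ,ℓ)=(0.1084,357.36°,2.5716) → tip=(0.3557,-0.0164,2.5384)

0.356 -0.016 2.538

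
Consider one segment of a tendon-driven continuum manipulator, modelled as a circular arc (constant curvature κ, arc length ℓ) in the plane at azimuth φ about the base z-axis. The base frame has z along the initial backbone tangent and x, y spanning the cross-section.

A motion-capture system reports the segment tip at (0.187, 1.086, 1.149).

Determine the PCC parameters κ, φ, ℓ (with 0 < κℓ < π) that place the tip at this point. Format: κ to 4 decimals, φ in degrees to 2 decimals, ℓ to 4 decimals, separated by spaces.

0.8696 80.23 1.7584

ρ = √(x²+y²) = √(0.187² + 1.086²) = 1.10198
φ = atan2(y, x) mod 360° = atan2(1.086, 0.187) = 80.2300°
|p|² = ρ² + z² = 1.10198² + 1.149² = 2.53457
κ = 2ρ / |p|² = 2×1.10198 / 2.53457 = 0.86956
θ = 2·atan2(ρ, z) = 2·atan2(1.10198, 1.149) = 1.52903 rad
ℓ = θ/κ = 1.52903/0.86956 = 1.75839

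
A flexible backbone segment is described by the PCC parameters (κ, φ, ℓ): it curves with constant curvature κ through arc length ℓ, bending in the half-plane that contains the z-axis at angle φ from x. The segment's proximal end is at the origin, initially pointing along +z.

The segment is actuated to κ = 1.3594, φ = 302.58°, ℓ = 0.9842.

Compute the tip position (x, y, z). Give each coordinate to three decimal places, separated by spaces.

θ = κ·ℓ = 1.3594 × 0.9842 = 1.33792 rad
ρ = (1 − cos θ)/κ = (1 − 0.23078)/1.3594 = 0.56586
z = sin θ / κ = 0.97301/1.3594 = 0.71576
x = ρ cos φ = 0.56586 × cos(302.58°) = 0.30470
y = ρ sin φ = 0.56586 × sin(302.58°) = -0.47681

0.305 -0.477 0.716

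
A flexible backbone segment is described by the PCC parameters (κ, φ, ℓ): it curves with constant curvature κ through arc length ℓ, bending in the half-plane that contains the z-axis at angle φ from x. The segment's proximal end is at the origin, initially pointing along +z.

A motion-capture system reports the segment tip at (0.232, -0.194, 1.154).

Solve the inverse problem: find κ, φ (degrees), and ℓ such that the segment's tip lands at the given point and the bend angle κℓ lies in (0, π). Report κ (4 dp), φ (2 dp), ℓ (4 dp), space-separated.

ρ = √(x²+y²) = √(0.232² + -0.194²) = 0.30242
φ = atan2(y, x) mod 360° = atan2(-0.194, 0.232) = 320.0974°
|p|² = ρ² + z² = 0.30242² + 1.154² = 1.42318
κ = 2ρ / |p|² = 2×0.30242 / 1.42318 = 0.42500
θ = 2·atan2(ρ, z) = 2·atan2(0.30242, 1.154) = 0.51260 rad
ℓ = θ/κ = 0.51260/0.42500 = 1.20613

0.4250 320.10 1.2061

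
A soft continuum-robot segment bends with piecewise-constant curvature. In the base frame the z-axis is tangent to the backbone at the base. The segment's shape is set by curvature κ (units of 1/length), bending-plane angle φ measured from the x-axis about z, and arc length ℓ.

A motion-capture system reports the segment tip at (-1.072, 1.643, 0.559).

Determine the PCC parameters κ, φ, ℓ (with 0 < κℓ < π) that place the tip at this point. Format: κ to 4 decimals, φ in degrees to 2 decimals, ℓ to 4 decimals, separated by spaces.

ρ = √(x²+y²) = √(-1.072² + 1.643²) = 1.96179
φ = atan2(y, x) mod 360° = atan2(1.643, -1.072) = 123.1230°
|p|² = ρ² + z² = 1.96179² + 0.559² = 4.16111
κ = 2ρ / |p|² = 2×1.96179 / 4.16111 = 0.94292
θ = 2·atan2(ρ, z) = 2·atan2(1.96179, 0.559) = 2.58642 rad
ℓ = θ/κ = 2.58642/0.94292 = 2.74300

0.9429 123.12 2.7430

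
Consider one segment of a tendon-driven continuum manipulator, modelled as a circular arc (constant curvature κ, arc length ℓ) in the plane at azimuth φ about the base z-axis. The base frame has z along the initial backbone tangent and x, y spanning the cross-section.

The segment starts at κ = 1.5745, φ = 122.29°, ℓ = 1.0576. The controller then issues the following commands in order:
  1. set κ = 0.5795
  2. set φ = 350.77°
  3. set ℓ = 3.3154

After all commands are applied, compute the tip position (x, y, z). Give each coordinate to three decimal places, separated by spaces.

initial: κ=1.5745, φ=122.29°, ℓ=1.0576
cmd 1: set κ=0.5795 → (κ,φ,ℓ)=(0.5795,122.29°,1.0576) → tip=(-0.1678,0.2655,0.9926)
cmd 2: set φ=350.77° → (κ,φ,ℓ)=(0.5795,350.77°,1.0576) → tip=(0.3100,-0.0504,0.9926)
cmd 3: set ℓ=3.3154 → (κ,φ,ℓ)=(0.5795,350.77°,3.3154) → tip=(2.2881,-0.3718,1.6207)

2.288 -0.372 1.621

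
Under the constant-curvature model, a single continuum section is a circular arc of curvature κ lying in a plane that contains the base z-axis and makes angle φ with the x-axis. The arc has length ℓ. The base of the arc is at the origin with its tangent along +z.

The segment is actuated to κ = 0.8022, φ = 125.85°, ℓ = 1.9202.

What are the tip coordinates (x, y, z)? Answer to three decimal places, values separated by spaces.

-0.708 0.980 1.246

θ = κ·ℓ = 0.8022 × 1.9202 = 1.54038 rad
ρ = (1 − cos θ)/κ = (1 − 0.03041)/0.8022 = 1.20867
z = sin θ / κ = 0.99954/0.8022 = 1.24600
x = ρ cos φ = 1.20867 × cos(125.85°) = -0.70787
y = ρ sin φ = 1.20867 × sin(125.85°) = 0.97969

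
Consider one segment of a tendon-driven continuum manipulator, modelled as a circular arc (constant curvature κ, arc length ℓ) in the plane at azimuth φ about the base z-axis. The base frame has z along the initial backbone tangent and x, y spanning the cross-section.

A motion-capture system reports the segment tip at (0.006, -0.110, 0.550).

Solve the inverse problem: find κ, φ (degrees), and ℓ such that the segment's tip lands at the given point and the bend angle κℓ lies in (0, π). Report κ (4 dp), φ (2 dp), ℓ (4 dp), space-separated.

ρ = √(x²+y²) = √(0.006² + -0.110²) = 0.11016
φ = atan2(y, x) mod 360° = atan2(-0.110, 0.006) = 273.1221°
|p|² = ρ² + z² = 0.11016² + 0.550² = 0.31464
κ = 2ρ / |p|² = 2×0.11016 / 0.31464 = 0.70026
θ = 2·atan2(ρ, z) = 2·atan2(0.11016, 0.550) = 0.39536 rad
ℓ = θ/κ = 0.39536/0.70026 = 0.56459

0.7003 273.12 0.5646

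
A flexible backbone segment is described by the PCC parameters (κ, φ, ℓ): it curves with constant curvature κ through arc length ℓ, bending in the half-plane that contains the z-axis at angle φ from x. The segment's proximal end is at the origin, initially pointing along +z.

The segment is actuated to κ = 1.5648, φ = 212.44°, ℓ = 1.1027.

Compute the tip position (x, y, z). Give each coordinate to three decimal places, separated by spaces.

θ = κ·ℓ = 1.5648 × 1.1027 = 1.72550 rad
ρ = (1 − cos θ)/κ = (1 − -0.15409)/1.5648 = 0.73753
z = sin θ / κ = 0.98806/1.5648 = 0.63143
x = ρ cos φ = 0.73753 × cos(212.44°) = -0.62244
y = ρ sin φ = 0.73753 × sin(212.44°) = -0.39562

-0.622 -0.396 0.631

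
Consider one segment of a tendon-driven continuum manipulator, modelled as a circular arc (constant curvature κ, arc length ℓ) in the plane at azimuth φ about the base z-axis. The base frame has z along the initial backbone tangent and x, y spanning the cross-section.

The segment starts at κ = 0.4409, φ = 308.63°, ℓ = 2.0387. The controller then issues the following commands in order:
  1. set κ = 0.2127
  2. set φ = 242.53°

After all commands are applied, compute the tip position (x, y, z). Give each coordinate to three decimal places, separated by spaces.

initial: κ=0.4409, φ=308.63°, ℓ=2.0387
cmd 1: set κ=0.2127 → (κ,φ,ℓ)=(0.2127,308.63°,2.0387) → tip=(0.2717,-0.3399,1.9754)
cmd 2: set φ=242.53° → (κ,φ,ℓ)=(0.2127,242.53°,2.0387) → tip=(-0.2007,-0.3861,1.9754)

-0.201 -0.386 1.975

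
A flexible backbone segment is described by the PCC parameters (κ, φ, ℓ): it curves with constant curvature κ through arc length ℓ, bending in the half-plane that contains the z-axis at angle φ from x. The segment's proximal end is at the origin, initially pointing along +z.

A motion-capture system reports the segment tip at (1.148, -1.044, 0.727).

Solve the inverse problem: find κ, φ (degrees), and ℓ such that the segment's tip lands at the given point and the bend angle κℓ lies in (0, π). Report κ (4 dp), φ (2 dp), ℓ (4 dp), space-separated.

ρ = √(x²+y²) = √(1.148² + -1.044²) = 1.55172
φ = atan2(y, x) mod 360° = atan2(-1.044, 1.148) = 317.7164°
|p|² = ρ² + z² = 1.55172² + 0.727² = 2.93637
κ = 2ρ / |p|² = 2×1.55172 / 2.93637 = 1.05690
θ = 2·atan2(ρ, z) = 2·atan2(1.55172, 0.727) = 2.26531 rad
ℓ = θ/κ = 2.26531/1.05690 = 2.14336

1.0569 317.72 2.1434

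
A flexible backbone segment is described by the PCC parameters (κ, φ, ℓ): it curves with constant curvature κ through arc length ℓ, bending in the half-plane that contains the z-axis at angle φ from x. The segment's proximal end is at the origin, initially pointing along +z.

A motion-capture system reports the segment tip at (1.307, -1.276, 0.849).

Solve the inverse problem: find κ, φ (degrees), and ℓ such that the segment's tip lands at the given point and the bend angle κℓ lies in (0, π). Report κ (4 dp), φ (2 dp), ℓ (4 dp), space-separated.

0.9004 315.69 2.5226

ρ = √(x²+y²) = √(1.307² + -1.276²) = 1.82659
φ = atan2(y, x) mod 360° = atan2(-1.276, 1.307) = 315.6876°
|p|² = ρ² + z² = 1.82659² + 0.849² = 4.05723
κ = 2ρ / |p|² = 2×1.82659 / 4.05723 = 0.90041
θ = 2·atan2(ρ, z) = 2·atan2(1.82659, 0.849) = 2.27140 rad
ℓ = θ/κ = 2.27140/0.90041 = 2.52263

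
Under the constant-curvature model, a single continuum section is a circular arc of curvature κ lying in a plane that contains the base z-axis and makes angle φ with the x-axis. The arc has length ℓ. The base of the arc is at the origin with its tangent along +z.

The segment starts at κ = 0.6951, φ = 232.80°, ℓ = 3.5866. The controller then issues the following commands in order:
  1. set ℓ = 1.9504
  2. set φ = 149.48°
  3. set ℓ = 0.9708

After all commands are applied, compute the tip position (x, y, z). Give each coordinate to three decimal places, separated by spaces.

initial: κ=0.6951, φ=232.80°, ℓ=3.5866
cmd 1: set ℓ=1.9504 → (κ,φ,ℓ)=(0.6951,232.80°,1.9504) → tip=(-0.6842,-0.9014,1.4055)
cmd 2: set φ=149.48° → (κ,φ,ℓ)=(0.6951,149.48°,1.9504) → tip=(-0.9748,0.5747,1.4055)
cmd 3: set ℓ=0.9708 → (κ,φ,ℓ)=(0.6951,149.48°,0.9708) → tip=(-0.2716,0.1601,0.8988)

-0.272 0.160 0.899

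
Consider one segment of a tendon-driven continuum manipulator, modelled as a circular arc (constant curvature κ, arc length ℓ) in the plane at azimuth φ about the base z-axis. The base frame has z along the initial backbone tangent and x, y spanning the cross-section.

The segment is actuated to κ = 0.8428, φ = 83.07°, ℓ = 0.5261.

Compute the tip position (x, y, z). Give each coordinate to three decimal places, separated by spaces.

0.014 0.114 0.509

θ = κ·ℓ = 0.8428 × 0.5261 = 0.44340 rad
ρ = (1 − cos θ)/κ = (1 − 0.90330)/0.8428 = 0.11474
z = sin θ / κ = 0.42901/0.8428 = 0.50903
x = ρ cos φ = 0.11474 × cos(83.07°) = 0.01384
y = ρ sin φ = 0.11474 × sin(83.07°) = 0.11390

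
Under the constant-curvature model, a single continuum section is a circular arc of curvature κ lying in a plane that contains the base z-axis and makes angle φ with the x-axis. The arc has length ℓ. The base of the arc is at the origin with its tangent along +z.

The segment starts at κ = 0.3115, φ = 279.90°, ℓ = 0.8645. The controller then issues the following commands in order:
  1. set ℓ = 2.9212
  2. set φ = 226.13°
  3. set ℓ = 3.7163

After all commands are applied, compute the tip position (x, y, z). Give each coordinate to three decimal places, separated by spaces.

-1.332 -1.385 2.940

initial: κ=0.3115, φ=279.90°, ℓ=0.8645
cmd 1: set ℓ=2.9212 → (κ,φ,ℓ)=(0.3115,279.90°,2.9212) → tip=(0.2132,-1.2214,2.5344)
cmd 2: set φ=226.13° → (κ,φ,ℓ)=(0.3115,226.13°,2.9212) → tip=(-0.8593,-0.8938,2.5344)
cmd 3: set ℓ=3.7163 → (κ,φ,ℓ)=(0.3115,226.13°,3.7163) → tip=(-1.3315,-1.3851,2.9401)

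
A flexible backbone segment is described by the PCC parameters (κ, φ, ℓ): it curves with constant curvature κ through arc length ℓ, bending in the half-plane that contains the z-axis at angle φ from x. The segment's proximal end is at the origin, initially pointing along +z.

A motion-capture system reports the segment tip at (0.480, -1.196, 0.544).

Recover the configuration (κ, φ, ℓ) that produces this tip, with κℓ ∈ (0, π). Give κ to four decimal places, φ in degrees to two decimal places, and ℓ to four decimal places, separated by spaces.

1.3172 291.87 1.7786

ρ = √(x²+y²) = √(0.480² + -1.196²) = 1.28873
φ = atan2(y, x) mod 360° = atan2(-1.196, 0.480) = 291.8675°
|p|² = ρ² + z² = 1.28873² + 0.544² = 1.95675
κ = 2ρ / |p|² = 2×1.28873 / 1.95675 = 1.31721
θ = 2·atan2(ρ, z) = 2·atan2(1.28873, 0.544) = 2.34273 rad
ℓ = θ/κ = 2.34273/1.31721 = 1.77856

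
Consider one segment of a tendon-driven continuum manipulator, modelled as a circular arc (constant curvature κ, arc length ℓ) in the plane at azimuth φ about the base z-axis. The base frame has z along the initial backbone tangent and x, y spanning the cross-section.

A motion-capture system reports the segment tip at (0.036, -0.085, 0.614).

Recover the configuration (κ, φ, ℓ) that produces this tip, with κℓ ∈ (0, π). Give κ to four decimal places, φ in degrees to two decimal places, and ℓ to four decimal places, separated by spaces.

0.4789 292.95 0.6232

ρ = √(x²+y²) = √(0.036² + -0.085²) = 0.09231
φ = atan2(y, x) mod 360° = atan2(-0.085, 0.036) = 292.9541°
|p|² = ρ² + z² = 0.09231² + 0.614² = 0.38552
κ = 2ρ / |p|² = 2×0.09231 / 0.38552 = 0.47889
θ = 2·atan2(ρ, z) = 2·atan2(0.09231, 0.614) = 0.29845 rad
ℓ = θ/κ = 0.29845/0.47889 = 0.62321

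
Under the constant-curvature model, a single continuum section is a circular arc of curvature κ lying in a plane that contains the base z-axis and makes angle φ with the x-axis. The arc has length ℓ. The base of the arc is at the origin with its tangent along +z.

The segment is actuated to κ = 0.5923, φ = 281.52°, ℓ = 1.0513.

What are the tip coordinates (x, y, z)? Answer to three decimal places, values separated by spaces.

0.063 -0.310 0.985

θ = κ·ℓ = 0.5923 × 1.0513 = 0.62268 rad
ρ = (1 − cos θ)/κ = (1 − 0.81232)/0.5923 = 0.31687
z = sin θ / κ = 0.58322/0.5923 = 0.98467
x = ρ cos φ = 0.31687 × cos(281.52°) = 0.06328
y = ρ sin φ = 0.31687 × sin(281.52°) = -0.31049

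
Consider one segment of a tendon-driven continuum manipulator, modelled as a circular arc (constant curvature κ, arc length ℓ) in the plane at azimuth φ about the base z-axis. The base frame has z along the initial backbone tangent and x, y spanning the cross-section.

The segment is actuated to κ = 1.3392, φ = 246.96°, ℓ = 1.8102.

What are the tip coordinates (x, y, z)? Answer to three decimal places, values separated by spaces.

-0.512 -1.205 0.491

θ = κ·ℓ = 1.3392 × 1.8102 = 2.42422 rad
ρ = (1 − cos θ)/κ = (1 − -0.75354)/1.3392 = 1.30939
z = sin θ / κ = 0.65741/1.3392 = 0.49090
x = ρ cos φ = 1.30939 × cos(246.96°) = -0.51246
y = ρ sin φ = 1.30939 × sin(246.96°) = -1.20494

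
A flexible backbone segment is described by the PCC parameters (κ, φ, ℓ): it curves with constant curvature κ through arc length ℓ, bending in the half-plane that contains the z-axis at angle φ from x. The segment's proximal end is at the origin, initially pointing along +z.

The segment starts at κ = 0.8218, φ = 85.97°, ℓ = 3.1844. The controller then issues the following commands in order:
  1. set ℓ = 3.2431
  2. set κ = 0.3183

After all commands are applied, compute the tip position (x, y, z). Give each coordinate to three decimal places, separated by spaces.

initial: κ=0.8218, φ=85.97°, ℓ=3.1844
cmd 1: set ℓ=3.2431 → (κ,φ,ℓ)=(0.8218,85.97°,3.2431) → tip=(0.1615,2.2925,0.5580)
cmd 2: set κ=0.3183 → (κ,φ,ℓ)=(0.3183,85.97°,3.2431) → tip=(0.1076,1.5266,2.6970)

0.108 1.527 2.697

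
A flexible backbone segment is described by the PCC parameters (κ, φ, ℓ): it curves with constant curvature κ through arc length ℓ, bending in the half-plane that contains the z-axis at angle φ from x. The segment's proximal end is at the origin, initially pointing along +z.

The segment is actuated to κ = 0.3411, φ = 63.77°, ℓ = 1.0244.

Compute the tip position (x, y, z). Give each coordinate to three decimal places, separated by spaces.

θ = κ·ℓ = 0.3411 × 1.0244 = 0.34942 rad
ρ = (1 − cos θ)/κ = (1 − 0.93957)/0.3411 = 0.17716
z = sin θ / κ = 0.34236/0.3411 = 1.00368
x = ρ cos φ = 0.17716 × cos(63.77°) = 0.07830
y = ρ sin φ = 0.17716 × sin(63.77°) = 0.15892

0.078 0.159 1.004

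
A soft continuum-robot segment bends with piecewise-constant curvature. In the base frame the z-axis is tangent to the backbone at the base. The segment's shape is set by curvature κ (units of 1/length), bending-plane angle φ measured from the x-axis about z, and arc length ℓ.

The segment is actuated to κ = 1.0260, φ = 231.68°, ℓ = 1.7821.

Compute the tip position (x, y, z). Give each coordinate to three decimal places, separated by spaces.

θ = κ·ℓ = 1.0260 × 1.7821 = 1.82843 rad
ρ = (1 − cos θ)/κ = (1 − -0.25480)/1.0260 = 1.22300
z = sin θ / κ = 0.96699/1.0260 = 0.94249
x = ρ cos φ = 1.22300 × cos(231.68°) = -0.75832
y = ρ sin φ = 1.22300 × sin(231.68°) = -0.95952

-0.758 -0.960 0.942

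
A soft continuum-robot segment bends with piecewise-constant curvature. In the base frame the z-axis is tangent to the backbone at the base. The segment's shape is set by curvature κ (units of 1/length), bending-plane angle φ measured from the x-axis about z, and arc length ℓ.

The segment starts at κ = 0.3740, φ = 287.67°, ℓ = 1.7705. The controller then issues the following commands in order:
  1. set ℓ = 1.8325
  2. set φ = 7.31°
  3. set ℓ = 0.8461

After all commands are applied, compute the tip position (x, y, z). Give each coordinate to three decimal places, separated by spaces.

0.132 0.017 0.832

initial: κ=0.3740, φ=287.67°, ℓ=1.7705
cmd 1: set ℓ=1.8325 → (κ,φ,ℓ)=(0.3740,287.67°,1.8325) → tip=(0.1833,-0.5753,1.6924)
cmd 2: set φ=7.31° → (κ,φ,ℓ)=(0.3740,7.31°,1.8325) → tip=(0.5989,0.0768,1.6924)
cmd 3: set ℓ=0.8461 → (κ,φ,ℓ)=(0.3740,7.31°,0.8461) → tip=(0.1317,0.0169,0.8320)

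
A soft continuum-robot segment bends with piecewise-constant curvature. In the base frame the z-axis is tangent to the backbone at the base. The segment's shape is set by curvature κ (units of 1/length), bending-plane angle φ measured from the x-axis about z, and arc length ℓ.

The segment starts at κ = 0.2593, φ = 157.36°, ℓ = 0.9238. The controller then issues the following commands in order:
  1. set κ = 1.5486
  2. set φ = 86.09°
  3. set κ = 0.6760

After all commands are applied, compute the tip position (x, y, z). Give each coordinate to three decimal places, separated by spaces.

0.019 0.279 0.865

initial: κ=0.2593, φ=157.36°, ℓ=0.9238
cmd 1: set κ=1.5486 → (κ,φ,ℓ)=(1.5486,157.36°,0.9238) → tip=(-0.5127,0.2138,0.6394)
cmd 2: set φ=86.09° → (κ,φ,ℓ)=(1.5486,86.09°,0.9238) → tip=(0.0379,0.5542,0.6394)
cmd 3: set κ=0.6760 → (κ,φ,ℓ)=(0.6760,86.09°,0.9238) → tip=(0.0190,0.2785,0.8649)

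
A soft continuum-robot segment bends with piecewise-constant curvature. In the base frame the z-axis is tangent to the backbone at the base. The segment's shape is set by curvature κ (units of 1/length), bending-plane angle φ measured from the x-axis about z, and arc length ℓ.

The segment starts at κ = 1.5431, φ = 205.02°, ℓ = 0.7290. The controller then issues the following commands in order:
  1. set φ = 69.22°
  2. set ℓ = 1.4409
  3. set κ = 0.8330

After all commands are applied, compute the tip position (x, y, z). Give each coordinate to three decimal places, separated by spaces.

initial: κ=1.5431, φ=205.02°, ℓ=0.7290
cmd 1: set φ=69.22° → (κ,φ,ℓ)=(1.5431,69.22°,0.7290) → tip=(0.1308,0.3446,0.5847)
cmd 2: set ℓ=1.4409 → (κ,φ,ℓ)=(1.5431,69.22°,1.4409) → tip=(0.3695,0.9738,0.5149)
cmd 3: set κ=0.8330 → (κ,φ,ℓ)=(0.8330,69.22°,1.4409) → tip=(0.2717,0.7160,1.1190)

0.272 0.716 1.119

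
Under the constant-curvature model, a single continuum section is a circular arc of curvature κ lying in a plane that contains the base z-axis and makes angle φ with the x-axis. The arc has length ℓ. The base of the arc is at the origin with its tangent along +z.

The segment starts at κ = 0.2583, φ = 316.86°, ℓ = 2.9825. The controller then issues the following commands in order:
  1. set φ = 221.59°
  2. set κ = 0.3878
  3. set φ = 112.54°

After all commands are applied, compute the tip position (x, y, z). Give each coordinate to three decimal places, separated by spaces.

initial: κ=0.2583, φ=316.86°, ℓ=2.9825
cmd 1: set φ=221.59° → (κ,φ,ℓ)=(0.2583,221.59°,2.9825) → tip=(-0.8176,-0.7256,2.6961)
cmd 2: set κ=0.3878 → (κ,φ,ℓ)=(0.3878,221.59°,2.9825) → tip=(-1.1525,-1.0228,2.3606)
cmd 3: set φ=112.54° → (κ,φ,ℓ)=(0.3878,112.54°,2.9825) → tip=(-0.5907,1.4232,2.3606)

-0.591 1.423 2.361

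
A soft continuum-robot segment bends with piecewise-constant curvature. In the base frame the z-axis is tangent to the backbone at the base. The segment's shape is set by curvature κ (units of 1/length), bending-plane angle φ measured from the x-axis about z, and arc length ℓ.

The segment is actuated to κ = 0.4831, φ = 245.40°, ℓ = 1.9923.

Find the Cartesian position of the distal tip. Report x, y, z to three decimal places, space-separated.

θ = κ·ℓ = 0.4831 × 1.9923 = 0.96248 rad
ρ = (1 − cos θ)/κ = (1 − 0.57149)/0.4831 = 0.88701
z = sin θ / κ = 0.82061/0.4831 = 1.69864
x = ρ cos φ = 0.88701 × cos(245.40°) = -0.36924
y = ρ sin φ = 0.88701 × sin(245.40°) = -0.80650

-0.369 -0.806 1.699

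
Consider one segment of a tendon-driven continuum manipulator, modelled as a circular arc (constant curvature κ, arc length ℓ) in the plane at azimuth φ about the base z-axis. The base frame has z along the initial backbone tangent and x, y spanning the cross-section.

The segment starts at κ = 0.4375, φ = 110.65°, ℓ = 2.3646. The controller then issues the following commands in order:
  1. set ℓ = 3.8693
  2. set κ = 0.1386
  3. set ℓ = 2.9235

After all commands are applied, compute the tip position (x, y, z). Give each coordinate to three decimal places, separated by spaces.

-0.206 0.547 2.844

initial: κ=0.4375, φ=110.65°, ℓ=2.3646
cmd 1: set ℓ=3.8693 → (κ,φ,ℓ)=(0.4375,110.65°,3.8693) → tip=(-0.9042,2.3992,2.2687)
cmd 2: set κ=0.1386 → (κ,φ,ℓ)=(0.1386,110.65°,3.8693) → tip=(-0.3572,0.9478,3.6865)
cmd 3: set ℓ=2.9235 → (κ,φ,ℓ)=(0.1386,110.65°,2.9235) → tip=(-0.2060,0.5467,2.8442)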